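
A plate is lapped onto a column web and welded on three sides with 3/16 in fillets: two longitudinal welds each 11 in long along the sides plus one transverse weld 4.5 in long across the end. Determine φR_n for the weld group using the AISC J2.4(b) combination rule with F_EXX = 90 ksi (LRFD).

t_e = 0.707 × 0.1875 = 0.1326 in.
R_nwl = 0.6 × 90 × 0.1326 × 22 = 157.5 kip (longitudinal, 2 welds).
R_nwt = 0.6 × 90 × 0.1326 × 4.5 = 32.21 kip (transverse, base value).
(i) R_nwl + R_nwt = 189.7 kip; (ii) 0.85 R_nwl + 1.5 R_nwt = 182.2 kip.
R_n = max = 189.7 kip [governs: (i)]; φR_n = 142.3 kip.

φR_n ≈ 142 kip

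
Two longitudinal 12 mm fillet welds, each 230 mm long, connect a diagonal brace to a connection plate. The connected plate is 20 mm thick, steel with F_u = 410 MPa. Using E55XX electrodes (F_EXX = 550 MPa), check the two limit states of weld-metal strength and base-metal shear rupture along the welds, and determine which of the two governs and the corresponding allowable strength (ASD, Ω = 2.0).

t_e = 0.707 × 12 = 8.484 mm; L = 460 mm.
Weld metal: R_n/Ω = (1/2.0) × 0.6 × 550 × 8.484 × 460 × 10⁻³ = 643.9 kN.
Base metal (shear rupture): R_n/Ω = (1/2.0) × 0.6 × 410 × 20 × 460 × 10⁻³ = 1132 kN.
Governing: weld metal.

R_n/Ω ≈ 644 kN (weld metal governs)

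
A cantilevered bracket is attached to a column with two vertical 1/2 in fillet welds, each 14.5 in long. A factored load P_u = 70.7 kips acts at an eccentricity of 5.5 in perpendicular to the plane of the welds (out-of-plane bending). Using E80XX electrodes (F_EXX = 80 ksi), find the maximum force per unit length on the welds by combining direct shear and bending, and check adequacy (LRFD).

L_w = 2 × 14.5 = 29 in; section modulus (unit throat) S = 2 × L²/6 = 70.08 in².
Direct shear f_v = P/L_w = 70.7/29 = 2.438 kip/in.
Moment M = P × e = 70.7 × 5.5 = 388.85 kip·in; bending f_b = M/S = 5.548 kip/in.
f_max = √(f_v² + f_b²) = √(2.438² + 5.548²) = 6.06 kip/in.
φr_n = 0.75 × 0.6 × 80 × (0.707 × 0.5) = 12.73 kip/in → adequate.

f_max ≈ 6.06 kip/in; adequate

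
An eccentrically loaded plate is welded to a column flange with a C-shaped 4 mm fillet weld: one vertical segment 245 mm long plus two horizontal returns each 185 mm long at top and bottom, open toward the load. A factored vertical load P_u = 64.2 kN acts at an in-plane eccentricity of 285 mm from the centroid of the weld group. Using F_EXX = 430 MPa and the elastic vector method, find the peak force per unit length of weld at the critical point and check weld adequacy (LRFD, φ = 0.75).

Total weld length L_w = 615 mm. Treat welds as unit-width lines.
Centroid: x̄ = 2×185×92.5 / 615 = 55.65 mm from the vertical weld.
Polar moment about centroid: J = I_x + I_y = [245³/12 + 2×185×122.5²] + [245×55.65² + 2(185³/12 + 185×36.85²)] = 9094000 mm³.
Direct shear f_v = P/L_w = 64.2×10³ / 615 = 104.4 N/mm (vertical).
Torsion M = P·e = 64.2×10³ × 285 = 18297000 N·mm.
Critical point at (x, y) = (129.3, 122.5) from centroid. f_tx = M·y/J = 246.5 N/mm; f_ty = M·x/J = 260.2 N/mm.
Resultant f_max = √[f_tx² + (f_v + f_ty)²] = √[246.5² + (104.4 + 260.2)²] = 440.1 N/mm.
Capacity per unit length: φr_n = 0.75 × 0.6 × 430 × (0.707 × 4) = 547.2 N/mm.
440.1 ≤ 547.2 → adequate.

f_max ≈ 440 N/mm; adequate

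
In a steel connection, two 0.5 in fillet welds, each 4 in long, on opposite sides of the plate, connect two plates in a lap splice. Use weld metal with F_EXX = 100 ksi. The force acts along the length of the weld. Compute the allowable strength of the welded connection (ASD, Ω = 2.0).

R_n/Ω ≈ 84.8 kips

Effective throat t_e = 0.707 × 0.5 = 0.3535 in.
Total length L = 8 in; A_we = 0.3535 × 8 = 2.828 in².
F_nw = 0.6 F_EXX = 0.6 × 100 = 60 ksi.
R_n = 60 × 2.828 = 169.7 kips; R_n/Ω = 169.7/2.0 = 84.84 kips.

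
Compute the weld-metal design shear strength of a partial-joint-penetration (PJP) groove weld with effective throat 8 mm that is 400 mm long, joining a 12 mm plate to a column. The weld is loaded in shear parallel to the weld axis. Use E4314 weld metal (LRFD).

E43XX → F_EXX = 430 MPa.
Effective throat (given) t_e = 8 mm.
A_we = 8 × 400 = 3200 mm².
F_nw = 0.6 F_EXX = 258 MPa.
φR_n = 0.75 × 258 × 3200 × 10⁻³ = 619.2 kN.

φR_n ≈ 619 kN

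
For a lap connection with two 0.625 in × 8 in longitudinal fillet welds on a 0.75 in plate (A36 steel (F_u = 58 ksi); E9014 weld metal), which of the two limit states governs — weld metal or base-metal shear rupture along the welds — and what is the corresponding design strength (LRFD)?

E90XX → F_EXX = 90 ksi.
t_e = 0.707 × 0.625 = 0.4419 in; L = 16 in.
Weld metal: φR_n = 0.75 × 0.6 × 90 × 0.4419 × 16 = 286.3 kip.
Base metal (shear rupture): φR_n = 0.75 × 0.6 × 58 × 0.75 × 16 = 313.2 kip.
Governing: weld metal.

φR_n ≈ 286 kip (weld metal governs)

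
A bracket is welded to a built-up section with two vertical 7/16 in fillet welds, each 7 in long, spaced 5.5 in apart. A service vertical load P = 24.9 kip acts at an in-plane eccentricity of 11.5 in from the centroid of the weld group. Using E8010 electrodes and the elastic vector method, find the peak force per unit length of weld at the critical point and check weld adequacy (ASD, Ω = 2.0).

f_max ≈ 9.03 kip/in; NOT adequate

E80XX → F_EXX = 80 ksi.
Total weld length L_w = 14 in. Treat welds as unit-width lines.
Polar moment about centroid: J = 2[d³/12 + d(b/2)²] = 2[7³/12 + 7×2.75²] = 163 in³.
Direct shear f_v = P/L_w = 24.9 / 14 = 1.779 kip/in (vertical).
Torsion M = P·e = 24.9 × 11.5 = 286.35 kip·in.
Critical point at (x, y) = (2.75, 3.5) from centroid. f_tx = M·y/J = 6.147 kip/in; f_ty = M·x/J = 4.83 kip/in.
Resultant f_max = √[f_tx² + (f_v + f_ty)²] = √[6.147² + (1.779 + 4.83)²] = 9.025 kip/in.
Capacity per unit length: r_n/Ω = (1/2.0) × 0.6 × 80 × (0.707 × 0.4375) = 7.423 kip/in.
9.025 > 7.423 → NOT adequate.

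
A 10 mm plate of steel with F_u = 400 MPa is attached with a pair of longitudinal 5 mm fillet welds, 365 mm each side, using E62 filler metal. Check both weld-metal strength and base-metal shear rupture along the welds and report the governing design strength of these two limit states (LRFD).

E62XX → F_EXX = 620 MPa.
t_e = 0.707 × 5 = 3.535 mm; L = 730 mm.
Weld metal: φR_n = 0.75 × 0.6 × 620 × 3.535 × 730 × 10⁻³ = 720 kN.
Base metal (shear rupture): φR_n = 0.75 × 0.6 × 400 × 10 × 730 × 10⁻³ = 1314 kN.
Governing: weld metal.

φR_n ≈ 720 kN (weld metal governs)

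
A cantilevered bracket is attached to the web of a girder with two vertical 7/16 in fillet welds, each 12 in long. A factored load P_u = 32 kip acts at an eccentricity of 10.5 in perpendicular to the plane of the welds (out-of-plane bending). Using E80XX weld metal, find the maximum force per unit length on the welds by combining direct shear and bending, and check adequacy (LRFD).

E80XX → F_EXX = 80 ksi.
L_w = 2 × 12 = 24 in; section modulus (unit throat) S = 2 × L²/6 = 48 in².
Direct shear f_v = P/L_w = 32/24 = 1.333 kip/in.
Moment M = P × e = 32 × 10.5 = 336 kip·in; bending f_b = M/S = 7 kip/in.
f_max = √(f_v² + f_b²) = √(1.333² + 7²) = 7.126 kip/in.
φr_n = 0.75 × 0.6 × 80 × (0.707 × 0.4375) = 11.14 kip/in → adequate.

f_max ≈ 7.13 kip/in; adequate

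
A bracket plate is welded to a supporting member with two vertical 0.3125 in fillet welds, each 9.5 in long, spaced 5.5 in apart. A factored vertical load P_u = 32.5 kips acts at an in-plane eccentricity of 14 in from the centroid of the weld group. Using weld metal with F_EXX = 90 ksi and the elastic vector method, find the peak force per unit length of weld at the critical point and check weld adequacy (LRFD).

f_max ≈ 9.68 kip/in; NOT adequate

Total weld length L_w = 19 in. Treat welds as unit-width lines.
Polar moment about centroid: J = 2[d³/12 + d(b/2)²] = 2[9.5³/12 + 9.5×2.75²] = 286.6 in³.
Direct shear f_v = P/L_w = 32.5 / 19 = 1.711 kip/in (vertical).
Torsion M = P·e = 32.5 × 14 = 455 kip·in.
Critical point at (x, y) = (2.75, 4.75) from centroid. f_tx = M·y/J = 7.541 kip/in; f_ty = M·x/J = 4.366 kip/in.
Resultant f_max = √[f_tx² + (f_v + f_ty)²] = √[7.541² + (1.711 + 4.366)²] = 9.685 kip/in.
Capacity per unit length: φr_n = 0.75 × 0.6 × 90 × (0.707 × 0.3125) = 8.948 kip/in.
9.685 > 8.948 → NOT adequate.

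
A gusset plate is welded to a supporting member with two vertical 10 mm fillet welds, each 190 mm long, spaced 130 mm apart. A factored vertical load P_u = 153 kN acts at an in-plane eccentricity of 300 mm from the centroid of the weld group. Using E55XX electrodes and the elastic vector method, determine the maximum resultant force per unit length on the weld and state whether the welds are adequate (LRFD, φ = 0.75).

f_max ≈ 2180 N/mm; NOT adequate

E55XX → F_EXX = 550 MPa.
Total weld length L_w = 380 mm. Treat welds as unit-width lines.
Polar moment about centroid: J = 2[d³/12 + d(b/2)²] = 2[190³/12 + 190×65²] = 2749000 mm³.
Direct shear f_v = P/L_w = 153×10³ / 380 = 402.6 N/mm (vertical).
Torsion M = P·e = 153×10³ × 300 = 45900000 N·mm.
Critical point at (x, y) = (65, 95) from centroid. f_tx = M·y/J = 1586 N/mm; f_ty = M·x/J = 1085 N/mm.
Resultant f_max = √[f_tx² + (f_v + f_ty)²] = √[1586² + (402.6 + 1085)²] = 2175 N/mm.
Capacity per unit length: φr_n = 0.75 × 0.6 × 550 × (0.707 × 10) = 1750 N/mm.
2175 > 1750 → NOT adequate.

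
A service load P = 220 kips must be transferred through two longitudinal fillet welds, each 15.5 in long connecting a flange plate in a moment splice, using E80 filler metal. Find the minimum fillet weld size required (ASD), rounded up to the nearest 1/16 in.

w = 7/16 in

E80XX → F_EXX = 80 ksi.
Total weld length L = 31 in.
Required throat t_e = P × Ω / (0.6 F_EXX × L) = 220 × 2.0 / (0.6 × 80 × 31) = 0.2957 in.
Required leg w = t_e / 0.707 = 0.4182 in → use 7/16 in.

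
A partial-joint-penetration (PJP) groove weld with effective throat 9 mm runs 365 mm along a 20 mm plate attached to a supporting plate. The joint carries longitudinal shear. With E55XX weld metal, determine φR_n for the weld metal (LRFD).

φR_n ≈ 813 kN

E55XX → F_EXX = 550 MPa.
Effective throat (given) t_e = 9 mm.
A_we = 9 × 365 = 3285 mm².
F_nw = 0.6 F_EXX = 330 MPa.
φR_n = 0.75 × 330 × 3285 × 10⁻³ = 813 kN.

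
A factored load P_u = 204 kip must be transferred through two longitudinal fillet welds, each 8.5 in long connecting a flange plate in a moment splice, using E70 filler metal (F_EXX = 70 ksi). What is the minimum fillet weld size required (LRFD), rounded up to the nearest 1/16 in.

Total weld length L = 17 in.
Required throat t_e = P_u / (φ × 0.6 F_EXX × L) = 204 / (0.75 × 0.6 × 70 × 17) = 0.381 in.
Required leg w = t_e / 0.707 = 0.5388 in → use 9/16 in.

w = 9/16 in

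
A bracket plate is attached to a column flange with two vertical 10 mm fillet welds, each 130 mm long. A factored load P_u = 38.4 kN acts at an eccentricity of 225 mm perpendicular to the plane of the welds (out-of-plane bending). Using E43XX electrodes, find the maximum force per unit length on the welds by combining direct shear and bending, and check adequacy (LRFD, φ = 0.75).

f_max ≈ 1540 N/mm; NOT adequate

E43XX → F_EXX = 430 MPa.
L_w = 2 × 130 = 260 mm; section modulus (unit throat) S = 2 × L²/6 = 5633 mm².
Direct shear f_v = P/L_w = 38.4×10³/260 = 147.7 N/mm.
Moment M = P × e = 38.4×10³ × 225 = 8640000 N·mm; bending f_b = M/S = 1534 N/mm.
f_max = √(f_v² + f_b²) = √(147.7² + 1534²) = 1541 N/mm.
φr_n = 0.75 × 0.6 × 430 × (0.707 × 10) = 1368 N/mm → NOT adequate.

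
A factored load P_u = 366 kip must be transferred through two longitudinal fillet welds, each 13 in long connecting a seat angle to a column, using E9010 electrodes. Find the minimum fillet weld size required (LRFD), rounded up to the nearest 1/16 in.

w = 1/2 in

E90XX → F_EXX = 90 ksi.
Total weld length L = 26 in.
Required throat t_e = P_u / (φ × 0.6 F_EXX × L) = 366 / (0.75 × 0.6 × 90 × 26) = 0.3476 in.
Required leg w = t_e / 0.707 = 0.4916 in → use 1/2 in.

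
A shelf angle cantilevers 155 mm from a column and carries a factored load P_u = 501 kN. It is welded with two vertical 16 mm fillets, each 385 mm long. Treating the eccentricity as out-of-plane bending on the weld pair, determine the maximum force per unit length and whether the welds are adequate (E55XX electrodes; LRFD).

f_max ≈ 1700 N/mm; adequate

E55XX → F_EXX = 550 MPa.
L_w = 2 × 385 = 770 mm; section modulus (unit throat) S = 2 × L²/6 = 49410 mm².
Direct shear f_v = P/L_w = 501×10³/770 = 650.6 N/mm.
Moment M = P × e = 501×10³ × 155 = 77655000 N·mm; bending f_b = M/S = 1572 N/mm.
f_max = √(f_v² + f_b²) = √(650.6² + 1572²) = 1701 N/mm.
φr_n = 0.75 × 0.6 × 550 × (0.707 × 16) = 2800 N/mm → adequate.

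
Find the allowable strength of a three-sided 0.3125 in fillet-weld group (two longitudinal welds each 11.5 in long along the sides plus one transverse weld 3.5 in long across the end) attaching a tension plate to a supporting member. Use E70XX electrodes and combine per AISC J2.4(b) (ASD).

E70XX → F_EXX = 70 ksi.
t_e = 0.707 × 0.3125 = 0.2209 in.
R_nwl = 0.6 × 70 × 0.2209 × 23 = 213.4 kip (longitudinal, 2 welds).
R_nwt = 0.6 × 70 × 0.2209 × 3.5 = 32.48 kip (transverse, base value).
(i) R_nwl + R_nwt = 245.9 kip; (ii) 0.85 R_nwl + 1.5 R_nwt = 230.1 kip.
R_n = max = 245.9 kip [governs: (i)]; R_n/Ω = 123 kip.

R_n/Ω ≈ 123 kip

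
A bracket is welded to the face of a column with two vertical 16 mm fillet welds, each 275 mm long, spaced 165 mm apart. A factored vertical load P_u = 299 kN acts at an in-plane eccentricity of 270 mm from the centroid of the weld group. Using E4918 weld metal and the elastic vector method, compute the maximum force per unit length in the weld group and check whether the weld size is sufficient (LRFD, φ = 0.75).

f_max ≈ 2130 N/mm; adequate

E49XX → F_EXX = 490 MPa.
Total weld length L_w = 550 mm. Treat welds as unit-width lines.
Polar moment about centroid: J = 2[d³/12 + d(b/2)²] = 2[275³/12 + 275×82.5²] = 7210000 mm³.
Direct shear f_v = P/L_w = 299×10³ / 550 = 543.6 N/mm (vertical).
Torsion M = P·e = 299×10³ × 270 = 80730000 N·mm.
Critical point at (x, y) = (82.5, 137.5) from centroid. f_tx = M·y/J = 1540 N/mm; f_ty = M·x/J = 923.8 N/mm.
Resultant f_max = √[f_tx² + (f_v + f_ty)²] = √[1540² + (543.6 + 923.8)²] = 2127 N/mm.
Capacity per unit length: φr_n = 0.75 × 0.6 × 490 × (0.707 × 16) = 2494 N/mm.
2127 ≤ 2494 → adequate.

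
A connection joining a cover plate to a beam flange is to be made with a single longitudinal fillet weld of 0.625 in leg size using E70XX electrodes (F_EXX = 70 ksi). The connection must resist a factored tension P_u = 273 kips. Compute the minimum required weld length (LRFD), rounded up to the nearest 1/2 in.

L = 20 in

Throat t_e = 0.707 × 0.625 = 0.4419 in.
φr_n = 0.75 × 0.6 × 70 × 0.4419 = 13.92 kips/in.
L_req = P_u / φr_n = 273 / 13.92 = 19.61 in total.
Round up → use L = 20 in.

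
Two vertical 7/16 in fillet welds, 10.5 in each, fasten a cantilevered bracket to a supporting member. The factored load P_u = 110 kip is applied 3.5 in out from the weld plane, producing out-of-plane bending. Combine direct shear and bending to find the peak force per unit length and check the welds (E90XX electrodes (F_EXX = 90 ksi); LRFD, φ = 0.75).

f_max ≈ 11.7 kip/in; adequate

L_w = 2 × 10.5 = 21 in; section modulus (unit throat) S = 2 × L²/6 = 36.75 in².
Direct shear f_v = P/L_w = 110/21 = 5.238 kip/in.
Moment M = P × e = 110 × 3.5 = 385 kip·in; bending f_b = M/S = 10.48 kip/in.
f_max = √(f_v² + f_b²) = √(5.238² + 10.48²) = 11.71 kip/in.
φr_n = 0.75 × 0.6 × 90 × (0.707 × 0.4375) = 12.53 kip/in → adequate.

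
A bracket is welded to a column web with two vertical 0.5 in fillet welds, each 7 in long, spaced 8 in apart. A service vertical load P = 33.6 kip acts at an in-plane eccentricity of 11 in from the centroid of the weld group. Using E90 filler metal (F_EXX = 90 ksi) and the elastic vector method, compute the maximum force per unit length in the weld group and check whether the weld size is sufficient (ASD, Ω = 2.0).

f_max ≈ 8.93 kip/in; adequate

Total weld length L_w = 14 in. Treat welds as unit-width lines.
Polar moment about centroid: J = 2[d³/12 + d(b/2)²] = 2[7³/12 + 7×4²] = 281.2 in³.
Direct shear f_v = P/L_w = 33.6 / 14 = 2.4 kip/in (vertical).
Torsion M = P·e = 33.6 × 11 = 369.6 kip·in.
Critical point at (x, y) = (4, 3.5) from centroid. f_tx = M·y/J = 4.601 kip/in; f_ty = M·x/J = 5.258 kip/in.
Resultant f_max = √[f_tx² + (f_v + f_ty)²] = √[4.601² + (2.4 + 5.258)²] = 8.934 kip/in.
Capacity per unit length: r_n/Ω = (1/2.0) × 0.6 × 90 × (0.707 × 0.5) = 9.544 kip/in.
8.934 ≤ 9.544 → adequate.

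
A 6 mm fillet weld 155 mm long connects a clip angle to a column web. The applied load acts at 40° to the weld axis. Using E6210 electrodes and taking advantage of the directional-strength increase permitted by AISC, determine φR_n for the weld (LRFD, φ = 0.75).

E62XX → F_EXX = 620 MPa.
t_e = 0.707 × 6 = 4.242 mm; A_we = 4.242 × 155 = 657.5 mm².
Directional factor: 1.0 + 0.5 sin^1.5(40°) = 1.258.
F_nw = 0.6 × 620 × 1.258 = 467.9 MPa.
φR_n = 0.75 × 467.9 × 657.5 × 10⁻³ = 230.7 kN.

φR_n ≈ 231 kN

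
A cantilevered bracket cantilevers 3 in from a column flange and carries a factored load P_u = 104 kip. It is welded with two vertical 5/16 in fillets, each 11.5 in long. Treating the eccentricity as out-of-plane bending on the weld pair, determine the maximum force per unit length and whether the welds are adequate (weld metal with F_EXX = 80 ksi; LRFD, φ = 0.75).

f_max ≈ 8.4 kip/in; NOT adequate

L_w = 2 × 11.5 = 23 in; section modulus (unit throat) S = 2 × L²/6 = 44.08 in².
Direct shear f_v = P/L_w = 104/23 = 4.522 kip/in.
Moment M = P × e = 104 × 3 = 312 kip·in; bending f_b = M/S = 7.078 kip/in.
f_max = √(f_v² + f_b²) = √(4.522² + 7.078²) = 8.399 kip/in.
φr_n = 0.75 × 0.6 × 80 × (0.707 × 0.3125) = 7.954 kip/in → NOT adequate.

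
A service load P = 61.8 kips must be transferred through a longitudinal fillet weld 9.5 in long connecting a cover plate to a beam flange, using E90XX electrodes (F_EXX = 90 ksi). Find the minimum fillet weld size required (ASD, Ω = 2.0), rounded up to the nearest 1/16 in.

Total weld length L = 9.5 in.
Required throat t_e = P × Ω / (0.6 F_EXX × L) = 61.8 × 2.0 / (0.6 × 90 × 9.5) = 0.2409 in.
Required leg w = t_e / 0.707 = 0.3408 in → use 3/8 in.

w = 3/8 in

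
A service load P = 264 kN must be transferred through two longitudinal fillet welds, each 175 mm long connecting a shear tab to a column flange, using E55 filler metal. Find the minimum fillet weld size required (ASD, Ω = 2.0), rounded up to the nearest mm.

E55XX → F_EXX = 550 MPa.
Total weld length L = 350 mm.
Required throat t_e = P × Ω / (0.6 F_EXX × L) = 264 × 2.0 / (0.6 × 550 × 350 × 10⁻³) = 4.571 mm.
Required leg w = t_e / 0.707 = 6.466 mm → use 7 mm.

w = 7 mm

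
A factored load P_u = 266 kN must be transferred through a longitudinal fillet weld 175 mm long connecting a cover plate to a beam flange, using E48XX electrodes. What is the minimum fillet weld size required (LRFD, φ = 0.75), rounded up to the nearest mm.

E48XX → F_EXX = 480 MPa.
Total weld length L = 175 mm.
Required throat t_e = P_u / (φ × 0.6 F_EXX × L) = 266 / (0.75 × 0.6 × 480 × 175 × 10⁻³) = 7.037 mm.
Required leg w = t_e / 0.707 = 9.953 mm → use 10 mm.

w = 10 mm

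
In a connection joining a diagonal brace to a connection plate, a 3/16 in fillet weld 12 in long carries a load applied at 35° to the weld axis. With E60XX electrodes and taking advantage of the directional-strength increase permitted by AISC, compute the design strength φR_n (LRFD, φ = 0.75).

φR_n ≈ 52.3 kip

E60XX → F_EXX = 60 ksi.
t_e = 0.707 × 0.1875 = 0.1326 in; A_we = 0.1326 × 12 = 1.591 in².
Directional factor: 1.0 + 0.5 sin^1.5(35°) = 1.217.
F_nw = 0.6 × 60 × 1.217 = 43.82 ksi.
φR_n = 0.75 × 43.82 × 1.591 = 52.28 kip.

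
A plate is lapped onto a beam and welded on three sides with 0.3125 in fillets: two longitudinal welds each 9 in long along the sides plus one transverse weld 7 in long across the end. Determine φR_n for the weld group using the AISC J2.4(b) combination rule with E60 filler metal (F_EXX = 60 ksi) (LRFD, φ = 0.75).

φR_n ≈ 154 kips

t_e = 0.707 × 0.3125 = 0.2209 in.
R_nwl = 0.6 × 60 × 0.2209 × 18 = 143.2 kips (longitudinal, 2 welds).
R_nwt = 0.6 × 60 × 0.2209 × 7 = 55.68 kips (transverse, base value).
(i) R_nwl + R_nwt = 198.8 kips; (ii) 0.85 R_nwl + 1.5 R_nwt = 205.2 kips.
R_n = max = 205.2 kips [governs: (ii)]; φR_n = 153.9 kips.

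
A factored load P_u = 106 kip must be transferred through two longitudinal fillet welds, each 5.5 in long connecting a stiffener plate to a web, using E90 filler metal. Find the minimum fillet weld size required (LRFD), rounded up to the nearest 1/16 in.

w = 3/8 in

E90XX → F_EXX = 90 ksi.
Total weld length L = 11 in.
Required throat t_e = P_u / (φ × 0.6 F_EXX × L) = 106 / (0.75 × 0.6 × 90 × 11) = 0.2379 in.
Required leg w = t_e / 0.707 = 0.3365 in → use 3/8 in.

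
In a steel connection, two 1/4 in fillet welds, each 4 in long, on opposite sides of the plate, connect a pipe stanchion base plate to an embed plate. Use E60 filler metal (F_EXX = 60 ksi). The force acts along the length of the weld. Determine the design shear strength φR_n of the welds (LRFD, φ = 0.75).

Effective throat t_e = 0.707 × 0.25 = 0.1767 in.
Total length L = 8 in; A_we = 0.1767 × 8 = 1.414 in².
F_nw = 0.6 F_EXX = 0.6 × 60 = 36 ksi.
φR_n = 0.75 × 36 × 1.414 = 38.18 kip.

φR_n ≈ 38.2 kip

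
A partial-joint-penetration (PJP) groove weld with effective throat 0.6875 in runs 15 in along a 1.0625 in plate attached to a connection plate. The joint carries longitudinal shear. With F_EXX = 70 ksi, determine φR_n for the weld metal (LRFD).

Effective throat (given) t_e = 0.6875 in.
A_we = 0.6875 × 15 = 10.31 in².
F_nw = 0.6 F_EXX = 42 ksi.
φR_n = 0.75 × 42 × 10.31 = 324.8 kip.

φR_n ≈ 325 kip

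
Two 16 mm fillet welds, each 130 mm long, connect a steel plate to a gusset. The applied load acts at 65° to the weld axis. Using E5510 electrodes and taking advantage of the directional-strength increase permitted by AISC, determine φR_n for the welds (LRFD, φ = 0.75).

φR_n ≈ 1040 kN

E55XX → F_EXX = 550 MPa.
t_e = 0.707 × 16 = 11.31 mm; A_we = 11.31 × 260 = 2941 mm².
Directional factor: 1.0 + 0.5 sin^1.5(65°) = 1.431.
F_nw = 0.6 × 550 × 1.431 = 472.4 MPa.
φR_n = 0.75 × 472.4 × 2941 × 10⁻³ = 1042 kN.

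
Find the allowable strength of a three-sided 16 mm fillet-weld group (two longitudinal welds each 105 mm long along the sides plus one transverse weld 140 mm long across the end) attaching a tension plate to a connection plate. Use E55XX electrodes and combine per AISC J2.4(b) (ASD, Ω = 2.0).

E55XX → F_EXX = 550 MPa.
t_e = 0.707 × 16 = 11.31 mm.
R_nwl = 0.6 × 550 × 11.31 × 210 × 10⁻³ = 783.9 kN (longitudinal, 2 welds).
R_nwt = 0.6 × 550 × 11.31 × 140 × 10⁻³ = 522.6 kN (transverse, base value).
(i) R_nwl + R_nwt = 1307 kN; (ii) 0.85 R_nwl + 1.5 R_nwt = 1450 kN.
R_n = max = 1450 kN [governs: (ii)]; R_n/Ω = 725.1 kN.

R_n/Ω ≈ 725 kN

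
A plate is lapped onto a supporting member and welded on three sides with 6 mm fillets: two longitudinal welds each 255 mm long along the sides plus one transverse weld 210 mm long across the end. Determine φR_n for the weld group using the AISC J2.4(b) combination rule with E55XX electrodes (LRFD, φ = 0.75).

E55XX → F_EXX = 550 MPa.
t_e = 0.707 × 6 = 4.242 mm.
R_nwl = 0.6 × 550 × 4.242 × 510 × 10⁻³ = 713.9 kN (longitudinal, 2 welds).
R_nwt = 0.6 × 550 × 4.242 × 210 × 10⁻³ = 294 kN (transverse, base value).
(i) R_nwl + R_nwt = 1008 kN; (ii) 0.85 R_nwl + 1.5 R_nwt = 1048 kN.
R_n = max = 1048 kN [governs: (ii)]; φR_n = 785.8 kN.

φR_n ≈ 786 kN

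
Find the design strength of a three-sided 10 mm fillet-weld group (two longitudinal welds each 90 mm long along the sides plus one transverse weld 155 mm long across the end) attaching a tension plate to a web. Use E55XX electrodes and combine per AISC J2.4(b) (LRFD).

E55XX → F_EXX = 550 MPa.
t_e = 0.707 × 10 = 7.07 mm.
R_nwl = 0.6 × 550 × 7.07 × 180 × 10⁻³ = 420 kN (longitudinal, 2 welds).
R_nwt = 0.6 × 550 × 7.07 × 155 × 10⁻³ = 361.6 kN (transverse, base value).
(i) R_nwl + R_nwt = 781.6 kN; (ii) 0.85 R_nwl + 1.5 R_nwt = 899.4 kN.
R_n = max = 899.4 kN [governs: (ii)]; φR_n = 674.6 kN.

φR_n ≈ 675 kN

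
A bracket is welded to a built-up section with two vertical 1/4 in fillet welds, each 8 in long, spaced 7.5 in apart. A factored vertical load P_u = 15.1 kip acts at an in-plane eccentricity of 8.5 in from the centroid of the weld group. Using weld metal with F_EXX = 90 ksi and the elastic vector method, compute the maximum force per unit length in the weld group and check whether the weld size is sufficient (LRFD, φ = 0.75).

f_max ≈ 2.99 kip/in; adequate

Total weld length L_w = 16 in. Treat welds as unit-width lines.
Polar moment about centroid: J = 2[d³/12 + d(b/2)²] = 2[8³/12 + 8×3.75²] = 310.3 in³.
Direct shear f_v = P/L_w = 15.1 / 16 = 0.9437 kip/in (vertical).
Torsion M = P·e = 15.1 × 8.5 = 128.35 kip·in.
Critical point at (x, y) = (3.75, 4) from centroid. f_tx = M·y/J = 1.654 kip/in; f_ty = M·x/J = 1.551 kip/in.
Resultant f_max = √[f_tx² + (f_v + f_ty)²] = √[1.654² + (0.9437 + 1.551)²] = 2.993 kip/in.
Capacity per unit length: φr_n = 0.75 × 0.6 × 90 × (0.707 × 0.25) = 7.158 kip/in.
2.993 ≤ 7.158 → adequate.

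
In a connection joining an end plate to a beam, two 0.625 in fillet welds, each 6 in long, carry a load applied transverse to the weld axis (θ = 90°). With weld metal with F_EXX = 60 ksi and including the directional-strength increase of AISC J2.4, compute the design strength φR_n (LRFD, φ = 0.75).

φR_n ≈ 215 kip

t_e = 0.707 × 0.625 = 0.4419 in; A_we = 0.4419 × 12 = 5.302 in².
Directional factor: 1.0 + 0.5 sin^1.5(90°) = 1.5.
F_nw = 0.6 × 60 × 1.5 = 54 ksi.
φR_n = 0.75 × 54 × 5.302 = 214.8 kip.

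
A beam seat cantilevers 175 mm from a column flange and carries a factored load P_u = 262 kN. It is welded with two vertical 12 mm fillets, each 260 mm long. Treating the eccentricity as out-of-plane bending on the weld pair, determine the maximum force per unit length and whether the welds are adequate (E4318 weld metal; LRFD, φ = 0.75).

f_max ≈ 2100 N/mm; NOT adequate

E43XX → F_EXX = 430 MPa.
L_w = 2 × 260 = 520 mm; section modulus (unit throat) S = 2 × L²/6 = 22530 mm².
Direct shear f_v = P/L_w = 262×10³/520 = 503.8 N/mm.
Moment M = P × e = 262×10³ × 175 = 45850000 N·mm; bending f_b = M/S = 2035 N/mm.
f_max = √(f_v² + f_b²) = √(503.8² + 2035²) = 2096 N/mm.
φr_n = 0.75 × 0.6 × 430 × (0.707 × 12) = 1642 N/mm → NOT adequate.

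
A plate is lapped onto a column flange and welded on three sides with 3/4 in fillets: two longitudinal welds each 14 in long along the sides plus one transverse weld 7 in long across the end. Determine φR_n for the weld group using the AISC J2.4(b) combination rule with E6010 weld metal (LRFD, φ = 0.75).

E60XX → F_EXX = 60 ksi.
t_e = 0.707 × 0.75 = 0.5302 in.
R_nwl = 0.6 × 60 × 0.5302 × 28 = 534.5 kips (longitudinal, 2 welds).
R_nwt = 0.6 × 60 × 0.5302 × 7 = 133.6 kips (transverse, base value).
(i) R_nwl + R_nwt = 668.1 kips; (ii) 0.85 R_nwl + 1.5 R_nwt = 654.8 kips.
R_n = max = 668.1 kips [governs: (i)]; φR_n = 501.1 kips.

φR_n ≈ 501 kips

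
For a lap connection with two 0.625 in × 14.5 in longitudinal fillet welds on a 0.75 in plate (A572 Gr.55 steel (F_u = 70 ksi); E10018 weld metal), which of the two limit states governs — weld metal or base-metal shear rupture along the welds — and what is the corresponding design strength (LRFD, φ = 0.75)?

φR_n ≈ 577 kip (weld metal governs)

E100XX → F_EXX = 100 ksi.
t_e = 0.707 × 0.625 = 0.4419 in; L = 29 in.
Weld metal: φR_n = 0.75 × 0.6 × 100 × 0.4419 × 29 = 576.6 kip.
Base metal (shear rupture): φR_n = 0.75 × 0.6 × 70 × 0.75 × 29 = 685.1 kip.
Governing: weld metal.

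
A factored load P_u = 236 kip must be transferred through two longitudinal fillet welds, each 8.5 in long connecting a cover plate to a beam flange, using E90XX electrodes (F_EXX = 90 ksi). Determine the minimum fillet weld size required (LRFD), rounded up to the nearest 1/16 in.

Total weld length L = 17 in.
Required throat t_e = P_u / (φ × 0.6 F_EXX × L) = 236 / (0.75 × 0.6 × 90 × 17) = 0.3428 in.
Required leg w = t_e / 0.707 = 0.4848 in → use 1/2 in.

w = 1/2 in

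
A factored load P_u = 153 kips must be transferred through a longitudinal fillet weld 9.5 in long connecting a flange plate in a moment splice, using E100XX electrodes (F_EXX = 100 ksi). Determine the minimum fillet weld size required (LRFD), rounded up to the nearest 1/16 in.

Total weld length L = 9.5 in.
Required throat t_e = P_u / (φ × 0.6 F_EXX × L) = 153 / (0.75 × 0.6 × 100 × 9.5) = 0.3579 in.
Required leg w = t_e / 0.707 = 0.5062 in → use 9/16 in.

w = 9/16 in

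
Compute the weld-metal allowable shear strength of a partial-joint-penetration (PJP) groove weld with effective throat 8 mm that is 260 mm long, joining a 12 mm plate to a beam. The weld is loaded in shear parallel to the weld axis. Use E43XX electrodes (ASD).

E43XX → F_EXX = 430 MPa.
Effective throat (given) t_e = 8 mm.
A_we = 8 × 260 = 2080 mm².
F_nw = 0.6 F_EXX = 258 MPa.
R_n/Ω = (258 × 2080) / 2.0 × 10⁻³ = 268.3 kN.

R_n/Ω ≈ 268 kN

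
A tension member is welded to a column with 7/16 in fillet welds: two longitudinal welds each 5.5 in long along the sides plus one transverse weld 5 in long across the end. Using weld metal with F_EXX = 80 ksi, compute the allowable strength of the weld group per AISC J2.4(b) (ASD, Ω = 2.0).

t_e = 0.707 × 0.4375 = 0.3093 in.
R_nwl = 0.6 × 80 × 0.3093 × 11 = 163.3 kips (longitudinal, 2 welds).
R_nwt = 0.6 × 80 × 0.3093 × 5 = 74.23 kips (transverse, base value).
(i) R_nwl + R_nwt = 237.6 kips; (ii) 0.85 R_nwl + 1.5 R_nwt = 250.2 kips.
R_n = max = 250.2 kips [governs: (ii)]; R_n/Ω = 125.1 kips.

R_n/Ω ≈ 125 kips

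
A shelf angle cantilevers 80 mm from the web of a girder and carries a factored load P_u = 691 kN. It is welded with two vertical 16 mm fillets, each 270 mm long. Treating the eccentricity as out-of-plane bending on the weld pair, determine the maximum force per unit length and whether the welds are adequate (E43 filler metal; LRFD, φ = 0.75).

f_max ≈ 2610 N/mm; NOT adequate

E43XX → F_EXX = 430 MPa.
L_w = 2 × 270 = 540 mm; section modulus (unit throat) S = 2 × L²/6 = 24300 mm².
Direct shear f_v = P/L_w = 691×10³/540 = 1280 N/mm.
Moment M = P × e = 691×10³ × 80 = 55280000 N·mm; bending f_b = M/S = 2275 N/mm.
f_max = √(f_v² + f_b²) = √(1280² + 2275²) = 2610 N/mm.
φr_n = 0.75 × 0.6 × 430 × (0.707 × 16) = 2189 N/mm → NOT adequate.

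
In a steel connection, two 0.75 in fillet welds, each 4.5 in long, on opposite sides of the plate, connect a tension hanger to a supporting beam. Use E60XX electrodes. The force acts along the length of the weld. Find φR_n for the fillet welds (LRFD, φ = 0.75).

E60XX → F_EXX = 60 ksi.
Effective throat t_e = 0.707 × 0.75 = 0.5302 in.
Total length L = 9 in; A_we = 0.5302 × 9 = 4.772 in².
F_nw = 0.6 F_EXX = 0.6 × 60 = 36 ksi.
φR_n = 0.75 × 36 × 4.772 = 128.9 kip.

φR_n ≈ 129 kip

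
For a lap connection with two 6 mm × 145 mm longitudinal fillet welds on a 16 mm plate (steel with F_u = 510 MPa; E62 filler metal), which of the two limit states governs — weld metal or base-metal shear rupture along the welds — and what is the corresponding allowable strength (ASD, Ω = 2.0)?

E62XX → F_EXX = 620 MPa.
t_e = 0.707 × 6 = 4.242 mm; L = 290 mm.
Weld metal: R_n/Ω = (1/2.0) × 0.6 × 620 × 4.242 × 290 × 10⁻³ = 228.8 kN.
Base metal (shear rupture): R_n/Ω = (1/2.0) × 0.6 × 510 × 16 × 290 × 10⁻³ = 709.9 kN.
Governing: weld metal.

R_n/Ω ≈ 229 kN (weld metal governs)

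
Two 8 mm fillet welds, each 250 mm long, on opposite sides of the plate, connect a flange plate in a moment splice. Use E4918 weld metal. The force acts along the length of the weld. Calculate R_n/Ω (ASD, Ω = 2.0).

R_n/Ω ≈ 416 kN

E49XX → F_EXX = 490 MPa.
Effective throat t_e = 0.707 × 8 = 5.656 mm.
Total length L = 500 mm; A_we = 5.656 × 500 = 2828 mm².
F_nw = 0.6 F_EXX = 0.6 × 490 = 294 MPa.
R_n = 294 × 2828 × 10⁻³ = 831.4 kN; R_n/Ω = 831.4/2.0 = 415.7 kN.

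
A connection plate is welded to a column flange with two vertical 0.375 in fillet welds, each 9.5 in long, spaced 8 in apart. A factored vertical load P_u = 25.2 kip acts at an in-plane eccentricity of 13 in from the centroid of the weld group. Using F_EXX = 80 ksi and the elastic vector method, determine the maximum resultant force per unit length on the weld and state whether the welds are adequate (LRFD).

Total weld length L_w = 19 in. Treat welds as unit-width lines.
Polar moment about centroid: J = 2[d³/12 + d(b/2)²] = 2[9.5³/12 + 9.5×4²] = 446.9 in³.
Direct shear f_v = P/L_w = 25.2 / 19 = 1.326 kip/in (vertical).
Torsion M = P·e = 25.2 × 13 = 327.6 kip·in.
Critical point at (x, y) = (4, 4.75) from centroid. f_tx = M·y/J = 3.482 kip/in; f_ty = M·x/J = 2.932 kip/in.
Resultant f_max = √[f_tx² + (f_v + f_ty)²] = √[3.482² + (1.326 + 2.932)²] = 5.501 kip/in.
Capacity per unit length: φr_n = 0.75 × 0.6 × 80 × (0.707 × 0.375) = 9.544 kip/in.
5.501 ≤ 9.544 → adequate.

f_max ≈ 5.5 kip/in; adequate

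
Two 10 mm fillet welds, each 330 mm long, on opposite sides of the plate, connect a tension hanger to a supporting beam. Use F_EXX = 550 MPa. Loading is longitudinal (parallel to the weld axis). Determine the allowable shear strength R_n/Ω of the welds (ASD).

Effective throat t_e = 0.707 × 10 = 7.07 mm.
Total length L = 660 mm; A_we = 7.07 × 660 = 4666 mm².
F_nw = 0.6 F_EXX = 0.6 × 550 = 330 MPa.
R_n = 330 × 4666 × 10⁻³ = 1540 kN; R_n/Ω = 1540/2.0 = 769.9 kN.

R_n/Ω ≈ 770 kN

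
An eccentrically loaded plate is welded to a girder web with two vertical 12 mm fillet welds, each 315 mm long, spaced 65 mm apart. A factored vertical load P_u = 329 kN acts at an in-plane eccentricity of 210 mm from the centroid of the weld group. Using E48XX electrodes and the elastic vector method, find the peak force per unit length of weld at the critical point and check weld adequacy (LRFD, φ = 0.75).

E48XX → F_EXX = 480 MPa.
Total weld length L_w = 630 mm. Treat welds as unit-width lines.
Polar moment about centroid: J = 2[d³/12 + d(b/2)²] = 2[315³/12 + 315×32.5²] = 5875000 mm³.
Direct shear f_v = P/L_w = 329×10³ / 630 = 522.2 N/mm (vertical).
Torsion M = P·e = 329×10³ × 210 = 69090000 N·mm.
Critical point at (x, y) = (32.5, 157.5) from centroid. f_tx = M·y/J = 1852 N/mm; f_ty = M·x/J = 382.2 N/mm.
Resultant f_max = √[f_tx² + (f_v + f_ty)²] = √[1852² + (522.2 + 382.2)²] = 2061 N/mm.
Capacity per unit length: φr_n = 0.75 × 0.6 × 480 × (0.707 × 12) = 1833 N/mm.
2061 > 1833 → NOT adequate.

f_max ≈ 2060 N/mm; NOT adequate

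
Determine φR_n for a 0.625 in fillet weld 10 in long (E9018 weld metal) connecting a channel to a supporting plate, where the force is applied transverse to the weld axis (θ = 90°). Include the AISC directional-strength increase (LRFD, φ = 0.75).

E90XX → F_EXX = 90 ksi.
t_e = 0.707 × 0.625 = 0.4419 in; A_we = 0.4419 × 10 = 4.419 in².
Directional factor: 1.0 + 0.5 sin^1.5(90°) = 1.5.
F_nw = 0.6 × 90 × 1.5 = 81 ksi.
φR_n = 0.75 × 81 × 4.419 = 268.4 kips.

φR_n ≈ 268 kips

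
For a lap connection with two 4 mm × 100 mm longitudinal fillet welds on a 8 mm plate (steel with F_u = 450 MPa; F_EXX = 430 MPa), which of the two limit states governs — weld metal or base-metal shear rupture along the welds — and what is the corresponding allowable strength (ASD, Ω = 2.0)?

t_e = 0.707 × 4 = 2.828 mm; L = 200 mm.
Weld metal: R_n/Ω = (1/2.0) × 0.6 × 430 × 2.828 × 200 × 10⁻³ = 72.96 kN.
Base metal (shear rupture): R_n/Ω = (1/2.0) × 0.6 × 450 × 8 × 200 × 10⁻³ = 216 kN.
Governing: weld metal.

R_n/Ω ≈ 73 kN (weld metal governs)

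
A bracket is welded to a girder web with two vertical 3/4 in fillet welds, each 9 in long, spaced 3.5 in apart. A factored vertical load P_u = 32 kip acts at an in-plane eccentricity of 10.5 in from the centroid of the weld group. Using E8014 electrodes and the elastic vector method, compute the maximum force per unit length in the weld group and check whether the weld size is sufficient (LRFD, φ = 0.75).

f_max ≈ 9.97 kip/in; adequate

E80XX → F_EXX = 80 ksi.
Total weld length L_w = 18 in. Treat welds as unit-width lines.
Polar moment about centroid: J = 2[d³/12 + d(b/2)²] = 2[9³/12 + 9×1.75²] = 176.6 in³.
Direct shear f_v = P/L_w = 32 / 18 = 1.778 kip/in (vertical).
Torsion M = P·e = 32 × 10.5 = 336 kip·in.
Critical point at (x, y) = (1.75, 4.5) from centroid. f_tx = M·y/J = 8.561 kip/in; f_ty = M·x/J = 3.329 kip/in.
Resultant f_max = √[f_tx² + (f_v + f_ty)²] = √[8.561² + (1.778 + 3.329)²] = 9.968 kip/in.
Capacity per unit length: φr_n = 0.75 × 0.6 × 80 × (0.707 × 0.75) = 19.09 kip/in.
9.968 ≤ 19.09 → adequate.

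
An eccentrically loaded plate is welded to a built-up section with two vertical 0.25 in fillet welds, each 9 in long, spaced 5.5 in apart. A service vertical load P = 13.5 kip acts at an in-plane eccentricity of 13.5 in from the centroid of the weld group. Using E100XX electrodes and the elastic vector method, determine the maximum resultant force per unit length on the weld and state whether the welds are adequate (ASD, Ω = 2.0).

f_max ≈ 4.17 kip/in; adequate

E100XX → F_EXX = 100 ksi.
Total weld length L_w = 18 in. Treat welds as unit-width lines.
Polar moment about centroid: J = 2[d³/12 + d(b/2)²] = 2[9³/12 + 9×2.75²] = 257.6 in³.
Direct shear f_v = P/L_w = 13.5 / 18 = 0.75 kip/in (vertical).
Torsion M = P·e = 13.5 × 13.5 = 182.25 kip·in.
Critical point at (x, y) = (2.75, 4.5) from centroid. f_tx = M·y/J = 3.183 kip/in; f_ty = M·x/J = 1.945 kip/in.
Resultant f_max = √[f_tx² + (f_v + f_ty)²] = √[3.183² + (0.75 + 1.945)²] = 4.171 kip/in.
Capacity per unit length: r_n/Ω = (1/2.0) × 0.6 × 100 × (0.707 × 0.25) = 5.302 kip/in.
4.171 ≤ 5.302 → adequate.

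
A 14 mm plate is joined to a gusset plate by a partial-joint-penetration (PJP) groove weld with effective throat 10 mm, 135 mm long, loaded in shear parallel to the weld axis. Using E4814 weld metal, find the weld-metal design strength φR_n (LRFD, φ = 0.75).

φR_n ≈ 292 kN

E48XX → F_EXX = 480 MPa.
Effective throat (given) t_e = 10 mm.
A_we = 10 × 135 = 1350 mm².
F_nw = 0.6 F_EXX = 288 MPa.
φR_n = 0.75 × 288 × 1350 × 10⁻³ = 291.6 kN.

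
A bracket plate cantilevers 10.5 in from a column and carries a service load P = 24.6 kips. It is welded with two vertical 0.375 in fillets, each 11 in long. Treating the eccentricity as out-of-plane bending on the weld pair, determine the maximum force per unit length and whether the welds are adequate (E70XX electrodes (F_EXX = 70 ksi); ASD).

L_w = 2 × 11 = 22 in; section modulus (unit throat) S = 2 × L²/6 = 40.33 in².
Direct shear f_v = P/L_w = 24.6/22 = 1.118 kip/in.
Moment M = P × e = 24.6 × 10.5 = 258.3 kip·in; bending f_b = M/S = 6.404 kip/in.
f_max = √(f_v² + f_b²) = √(1.118² + 6.404²) = 6.501 kip/in.
r_n/Ω = (1/2.0) × 0.6 × 70 × (0.707 × 0.375) = 5.568 kip/in → NOT adequate.

f_max ≈ 6.5 kip/in; NOT adequate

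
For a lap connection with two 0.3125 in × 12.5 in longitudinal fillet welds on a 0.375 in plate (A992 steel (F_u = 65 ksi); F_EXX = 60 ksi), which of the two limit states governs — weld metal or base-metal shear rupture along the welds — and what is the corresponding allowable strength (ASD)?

t_e = 0.707 × 0.3125 = 0.2209 in; L = 25 in.
Weld metal: R_n/Ω = (1/2.0) × 0.6 × 60 × 0.2209 × 25 = 99.42 kips.
Base metal (shear rupture): R_n/Ω = (1/2.0) × 0.6 × 65 × 0.375 × 25 = 182.8 kips.
Governing: weld metal.

R_n/Ω ≈ 99.4 kips (weld metal governs)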